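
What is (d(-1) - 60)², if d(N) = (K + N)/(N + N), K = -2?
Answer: 13689/4 ≈ 3422.3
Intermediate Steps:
d(N) = (-2 + N)/(2*N) (d(N) = (-2 + N)/(N + N) = (-2 + N)/((2*N)) = (-2 + N)*(1/(2*N)) = (-2 + N)/(2*N))
(d(-1) - 60)² = ((½)*(-2 - 1)/(-1) - 60)² = ((½)*(-1)*(-3) - 60)² = (3/2 - 60)² = (-117/2)² = 13689/4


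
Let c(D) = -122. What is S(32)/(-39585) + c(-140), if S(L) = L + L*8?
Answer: -1609886/13195 ≈ -122.01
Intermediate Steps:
S(L) = 9*L (S(L) = L + 8*L = 9*L)
S(32)/(-39585) + c(-140) = (9*32)/(-39585) - 122 = 288*(-1/39585) - 122 = -96/13195 - 122 = -1609886/13195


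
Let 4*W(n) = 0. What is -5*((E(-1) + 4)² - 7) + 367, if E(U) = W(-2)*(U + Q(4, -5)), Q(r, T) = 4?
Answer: 322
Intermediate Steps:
W(n) = 0 (W(n) = (¼)*0 = 0)
E(U) = 0 (E(U) = 0*(U + 4) = 0*(4 + U) = 0)
-5*((E(-1) + 4)² - 7) + 367 = -5*((0 + 4)² - 7) + 367 = -5*(4² - 7) + 367 = -5*(16 - 7) + 367 = -5*9 + 367 = -45 + 367 = 322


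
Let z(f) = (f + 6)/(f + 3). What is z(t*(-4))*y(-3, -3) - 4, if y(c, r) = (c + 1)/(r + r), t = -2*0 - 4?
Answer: -206/57 ≈ -3.6140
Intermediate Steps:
t = -4 (t = 0 - 4 = -4)
y(c, r) = (1 + c)/(2*r) (y(c, r) = (1 + c)/((2*r)) = (1 + c)*(1/(2*r)) = (1 + c)/(2*r))
z(f) = (6 + f)/(3 + f)
z(t*(-4))*y(-3, -3) - 4 = ((6 - 4*(-4))/(3 - 4*(-4)))*((1/2)*(1 - 3)/(-3)) - 4 = ((6 + 16)/(3 + 16))*((1/2)*(-1/3)*(-2)) - 4 = (22/19)*(1/3) - 4 = 22/57 - 4 = -206/57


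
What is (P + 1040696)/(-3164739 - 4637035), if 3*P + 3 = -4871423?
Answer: 874669/11702661 ≈ 0.074741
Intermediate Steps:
P = -4871426/3 (P = -1 + (1/3)*(-4871423) = -1 - 4871423/3 = -4871426/3 ≈ -1.6238e+6)
(P + 1040696)/(-3164739 - 4637035) = (-4871426/3 + 1040696)/(-3164739 - 4637035) = -1749338/3/(-7801774) = -1749338/3*(-1/7801774) = 874669/11702661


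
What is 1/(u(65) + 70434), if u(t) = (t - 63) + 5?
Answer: 1/70441 ≈ 1.4196e-5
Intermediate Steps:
u(t) = -58 + t (u(t) = (-63 + t) + 5 = -58 + t)
1/(u(65) + 70434) = 1/((-58 + 65) + 70434) = 1/(7 + 70434) = 1/70441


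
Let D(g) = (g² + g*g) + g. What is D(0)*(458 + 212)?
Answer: 0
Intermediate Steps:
D(g) = g + 2*g² (D(g) = (g² + g²) + g = 2*g² + g = g + 2*g²)
D(0)*(458 + 212) = (0*(1 + 2*0))*(458 + 212) = (0*(1 + 0))*670 = (0*1)*670 = 0*670 = 0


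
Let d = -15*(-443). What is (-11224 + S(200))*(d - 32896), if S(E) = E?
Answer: 289391024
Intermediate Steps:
d = 6645
(-11224 + S(200))*(d - 32896) = (-11224 + 200)*(6645 - 32896) = -11024*(-26251) = 289391024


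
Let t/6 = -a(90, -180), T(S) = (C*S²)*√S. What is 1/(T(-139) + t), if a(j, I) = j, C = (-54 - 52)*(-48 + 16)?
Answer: -135/149253903113791684 - 4096052*I*√139/37313475778447921 ≈ -9.045e-16 - 1.2942e-9*I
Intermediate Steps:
C = 3392 (C = -106*(-32) = 3392)
T(S) = 3392*S^(5/2) (T(S) = (3392*S²)*√S = 3392*S^(5/2))
t = -540 (t = 6*(-1*90) = 6*(-90) = -540)
1/(T(-139) + t) = 1/(3392*(-139)^(5/2) - 540) = 1/(3392*(19321*I*√139) - 540) = 1/(65536832*I*√139 - 540) = 1/(-540 + 65536832*I*√139)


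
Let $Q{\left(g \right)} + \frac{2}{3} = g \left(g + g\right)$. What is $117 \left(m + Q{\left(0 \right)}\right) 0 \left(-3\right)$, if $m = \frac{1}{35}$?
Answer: $0$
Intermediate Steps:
$m = \frac{1}{35} \approx 0.028571$
$Q{\left(g \right)} = - \frac{2}{3} + 2 g^{2}$ ($Q{\left(g \right)} = - \frac{2}{3} + g \left(g + g\right) = - \frac{2}{3} + g 2 g = - \frac{2}{3} + 2 g^{2}$)
$117 \left(m + Q{\left(0 \right)}\right) 0 \left(-3\right) = 117 \left(\frac{1}{35} - \left(\frac{2}{3} - 2 \cdot 0^{2}\right)\right) 0 \left(-3\right) = 117 \left(\frac{1}{35} + \left(- \frac{2}{3} + 2 \cdot 0\right)\right) 0 = 117 \left(\frac{1}{35} + \left(- \frac{2}{3} + 0\right)\right) 0 = 117 \left(\frac{1}{35} - \frac{2}{3}\right) 0 = 117 \left(\left(- \frac{67}{105}\right) 0\right) = 117 \cdot 0 = 0$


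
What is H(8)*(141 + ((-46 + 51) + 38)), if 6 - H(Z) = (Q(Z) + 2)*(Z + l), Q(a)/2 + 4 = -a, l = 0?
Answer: 33488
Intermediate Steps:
Q(a) = -8 - 2*a (Q(a) = -8 + 2*(-a) = -8 - 2*a)
H(Z) = 6 - Z*(-6 - 2*Z) (H(Z) = 6 - ((-8 - 2*Z) + 2)*(Z + 0) = 6 - (-6 - 2*Z)*Z = 6 - Z*(-6 - 2*Z))
H(8)*(141 + ((-46 + 51) + 38)) = (6 - 2*8 + 2*8*(4 + 8))*(141 + ((-46 + 51) + 38)) = (6 - 16 + 2*8*12)*(141 + (5 + 38)) = (6 - 16 + 192)*(141 + 43) = 182*184 = 33488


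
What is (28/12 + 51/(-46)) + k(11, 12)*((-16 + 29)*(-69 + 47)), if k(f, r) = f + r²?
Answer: -6117371/138 ≈ -44329.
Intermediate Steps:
(28/12 + 51/(-46)) + k(11, 12)*((-16 + 29)*(-69 + 47)) = (28/12 + 51/(-46)) + (11 + 12²)*((-16 + 29)*(-69 + 47)) = (28*(1/12) + 51*(-1/46)) + (11 + 144)*(13*(-22)) = (7/3 - 51/46) + 155*(-286) = 169/138 - 44330 = -6117371/138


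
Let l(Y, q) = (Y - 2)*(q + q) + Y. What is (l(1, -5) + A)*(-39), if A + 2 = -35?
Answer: 1014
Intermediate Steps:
A = -37 (A = -2 - 35 = -37)
l(Y, q) = Y + 2*q*(-2 + Y) (l(Y, q) = (-2 + Y)*(2*q) + Y = 2*q*(-2 + Y) + Y = Y + 2*q*(-2 + Y))
(l(1, -5) + A)*(-39) = ((1 - 4*(-5) + 2*1*(-5)) - 37)*(-39) = ((1 + 20 - 10) - 37)*(-39) = (11 - 37)*(-39) = -26*(-39) = 1014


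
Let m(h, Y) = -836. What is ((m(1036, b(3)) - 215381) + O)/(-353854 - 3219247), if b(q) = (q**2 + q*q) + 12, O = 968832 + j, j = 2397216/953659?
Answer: -717740465501/3407519926559 ≈ -0.21063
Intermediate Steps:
j = 2397216/953659 (j = 2397216*(1/953659) = 2397216/953659 ≈ 2.5137)
O = 923937753504/953659 (O = 968832 + 2397216/953659 = 923937753504/953659 ≈ 9.6883e+5)
b(q) = 12 + 2*q**2 (b(q) = (q**2 + q**2) + 12 = 2*q**2 + 12 = 12 + 2*q**2)
((m(1036, b(3)) - 215381) + O)/(-353854 - 3219247) = ((-836 - 215381) + 923937753504/953659)/(-353854 - 3219247) = (-216217 + 923937753504/953659)/(-3573101) = (717740465501/953659)*(-1/3573101) = -717740465501/3407519926559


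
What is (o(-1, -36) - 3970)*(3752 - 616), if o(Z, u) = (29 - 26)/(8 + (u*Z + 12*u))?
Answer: -1207644592/97 ≈ -1.2450e+7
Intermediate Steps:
o(Z, u) = 3/(8 + 12*u + Z*u) (o(Z, u) = 3/(8 + (Z*u + 12*u)) = 3/(8 + (12*u + Z*u)) = 3/(8 + 12*u + Z*u))
(o(-1, -36) - 3970)*(3752 - 616) = (3/(8 + 12*(-36) - 1*(-36)) - 3970)*(3752 - 616) = (3/(8 - 432 + 36) - 3970)*3136 = (3/(-388) - 3970)*3136 = (3*(-1/388) - 3970)*3136 = (-3/388 - 3970)*3136 = -1540363/388*3136 = -1207644592/97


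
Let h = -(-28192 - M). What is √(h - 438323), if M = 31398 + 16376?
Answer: I*√362357 ≈ 601.96*I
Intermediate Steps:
M = 47774
h = 75966 (h = -(-28192 - 1*47774) = -(-28192 - 47774) = -1*(-75966) = 75966)
√(h - 438323) = √(75966 - 438323) = √(-362357) = I*√362357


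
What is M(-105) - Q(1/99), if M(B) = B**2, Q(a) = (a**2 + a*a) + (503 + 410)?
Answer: 99107710/9801 ≈ 10112.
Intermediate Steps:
Q(a) = 913 + 2*a**2 (Q(a) = (a**2 + a**2) + 913 = 2*a**2 + 913 = 913 + 2*a**2)
M(-105) - Q(1/99) = (-105)**2 - (913 + 2*(1/99)**2) = 11025 - (913 + 2*(1/99)**2) = 11025 - (913 + 2*(1/9801)) = 11025 - (913 + 2/9801) = 11025 - 1*8948315/9801 = 11025 - 8948315/9801 = 99107710/9801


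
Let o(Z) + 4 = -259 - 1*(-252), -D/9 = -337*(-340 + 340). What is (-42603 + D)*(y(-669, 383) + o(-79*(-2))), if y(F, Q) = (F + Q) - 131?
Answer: 18234084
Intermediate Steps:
y(F, Q) = -131 + F + Q
D = 0 (D = -(-3033)*(-340 + 340) = -(-3033)*0 = -9*0 = 0)
o(Z) = -11 (o(Z) = -4 + (-259 - 1*(-252)) = -4 + (-259 + 252) = -4 - 7 = -11)
(-42603 + D)*(y(-669, 383) + o(-79*(-2))) = (-42603 + 0)*((-131 - 669 + 383) - 11) = -42603*(-417 - 11) = -42603*(-428) = 18234084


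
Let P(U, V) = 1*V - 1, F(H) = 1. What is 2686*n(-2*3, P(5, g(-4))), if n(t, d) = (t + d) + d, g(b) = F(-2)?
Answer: -16116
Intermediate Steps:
g(b) = 1
P(U, V) = -1 + V (P(U, V) = V - 1 = -1 + V)
n(t, d) = t + 2*d (n(t, d) = (d + t) + d = t + 2*d)
2686*n(-2*3, P(5, g(-4))) = 2686*(-2*3 + 2*(-1 + 1)) = 2686*(-6 + 2*0) = 2686*(-6 + 0) = 2686*(-6) = -16116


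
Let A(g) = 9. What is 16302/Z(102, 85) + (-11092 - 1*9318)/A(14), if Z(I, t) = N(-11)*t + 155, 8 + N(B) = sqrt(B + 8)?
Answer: -40966133/17838 - 46189*I*sqrt(3)/9910 ≈ -2296.6 - 8.0728*I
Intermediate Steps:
N(B) = -8 + sqrt(8 + B) (N(B) = -8 + sqrt(B + 8) = -8 + sqrt(8 + B))
Z(I, t) = 155 + t*(-8 + I*sqrt(3)) (Z(I, t) = (-8 + sqrt(8 - 11))*t + 155 = (-8 + sqrt(-3))*t + 155 = (-8 + I*sqrt(3))*t + 155 = t*(-8 + I*sqrt(3)) + 155 = 155 + t*(-8 + I*sqrt(3)))
16302/Z(102, 85) + (-11092 - 1*9318)/A(14) = 16302/(155 - 1*85*(8 - I*sqrt(3))) + (-11092 - 1*9318)/9 = 16302/(155 + (-680 + 85*I*sqrt(3))) + (-11092 - 9318)*(1/9) = 16302/(-525 + 85*I*sqrt(3)) - 20410*1/9 = 16302/(-525 + 85*I*sqrt(3)) - 20410/9 = -20410/9 + 16302/(-525 + 85*I*sqrt(3))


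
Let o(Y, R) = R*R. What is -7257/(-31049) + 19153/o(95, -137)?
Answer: 730888130/582758681 ≈ 1.2542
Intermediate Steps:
o(Y, R) = R²
-7257/(-31049) + 19153/o(95, -137) = -7257/(-31049) + 19153/((-137)²) = -7257*(-1/31049) + 19153/18769 = 7257/31049 + 19153*(1/18769) = 7257/31049 + 19153/18769 = 730888130/582758681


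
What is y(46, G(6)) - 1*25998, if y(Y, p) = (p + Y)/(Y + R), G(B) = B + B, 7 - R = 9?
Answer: -571927/22 ≈ -25997.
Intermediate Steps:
R = -2 (R = 7 - 1*9 = 7 - 9 = -2)
G(B) = 2*B
y(Y, p) = (Y + p)/(-2 + Y) (y(Y, p) = (p + Y)/(Y - 2) = (Y + p)/(-2 + Y))
y(46, G(6)) - 1*25998 = (46 + 2*6)/(-2 + 46) - 1*25998 = (46 + 12)/44 - 25998 = (1/44)*58 - 25998 = 29/22 - 25998 = -571927/22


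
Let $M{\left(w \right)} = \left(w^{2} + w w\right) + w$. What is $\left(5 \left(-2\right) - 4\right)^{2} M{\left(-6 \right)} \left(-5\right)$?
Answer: $-64680$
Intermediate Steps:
$M{\left(w \right)} = w + 2 w^{2}$ ($M{\left(w \right)} = \left(w^{2} + w^{2}\right) + w = 2 w^{2} + w = w + 2 w^{2}$)
$\left(5 \left(-2\right) - 4\right)^{2} M{\left(-6 \right)} \left(-5\right) = \left(5 \left(-2\right) - 4\right)^{2} \left(- 6 \left(1 + 2 \left(-6\right)\right)\right) \left(-5\right) = \left(-10 - 4\right)^{2} \left(- 6 \left(1 - 12\right)\right) \left(-5\right) = \left(-14\right)^{2} \left(\left(-6\right) \left(-11\right)\right) \left(-5\right) = 196 \cdot 66 \left(-5\right) = 12936 \left(-5\right) = -64680$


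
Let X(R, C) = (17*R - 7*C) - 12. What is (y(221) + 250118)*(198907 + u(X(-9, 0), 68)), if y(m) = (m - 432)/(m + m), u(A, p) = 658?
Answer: 22062298903925/442 ≈ 4.9915e+10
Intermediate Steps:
X(R, C) = -12 - 7*C + 17*R (X(R, C) = (-7*C + 17*R) - 12 = -12 - 7*C + 17*R)
y(m) = (-432 + m)/(2*m) (y(m) = (-432 + m)/((2*m)) = (-432 + m)*(1/(2*m)) = (-432 + m)/(2*m))
(y(221) + 250118)*(198907 + u(X(-9, 0), 68)) = ((1/2)*(-432 + 221)/221 + 250118)*(198907 + 658) = ((1/2)*(1/221)*(-211) + 250118)*199565 = (-211/442 + 250118)*199565 = (110551945/442)*199565 = 22062298903925/442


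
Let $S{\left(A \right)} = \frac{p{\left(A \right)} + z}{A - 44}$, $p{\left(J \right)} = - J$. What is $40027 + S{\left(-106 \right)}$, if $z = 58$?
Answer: $\frac{3001943}{75} \approx 40026.0$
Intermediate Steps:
$S{\left(A \right)} = \frac{58 - A}{-44 + A}$ ($S{\left(A \right)} = \frac{- A + 58}{A - 44} = \frac{58 - A}{-44 + A}$)
$40027 + S{\left(-106 \right)} = 40027 + \frac{58 - -106}{-44 - 106} = 40027 + \frac{58 + 106}{-150} = 40027 - \frac{82}{75} = \frac{3001943}{75}$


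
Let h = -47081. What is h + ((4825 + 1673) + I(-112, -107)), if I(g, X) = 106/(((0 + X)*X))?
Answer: -464634661/11449 ≈ -40583.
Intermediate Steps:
I(g, X) = 106/X² (I(g, X) = 106/((X*X)) = 106/(X²) = 106/X²)
h + ((4825 + 1673) + I(-112, -107)) = -47081 + ((4825 + 1673) + 106/(-107)²) = -47081 + (6498 + 106*(1/11449)) = -47081 + (6498 + 106/11449) = -47081 + 74395708/11449 = -464634661/11449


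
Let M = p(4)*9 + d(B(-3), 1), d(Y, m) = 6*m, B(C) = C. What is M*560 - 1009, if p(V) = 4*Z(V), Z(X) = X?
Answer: 82991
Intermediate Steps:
p(V) = 4*V
M = 150 (M = (4*4)*9 + 6*1 = 16*9 + 6 = 144 + 6 = 150)
M*560 - 1009 = 150*560 - 1009 = 84000 - 1009 = 82991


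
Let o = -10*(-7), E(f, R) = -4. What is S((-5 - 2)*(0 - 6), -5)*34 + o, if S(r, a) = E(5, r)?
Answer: -66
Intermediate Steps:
S(r, a) = -4
o = 70
S((-5 - 2)*(0 - 6), -5)*34 + o = -4*34 + 70 = -136 + 70 = -66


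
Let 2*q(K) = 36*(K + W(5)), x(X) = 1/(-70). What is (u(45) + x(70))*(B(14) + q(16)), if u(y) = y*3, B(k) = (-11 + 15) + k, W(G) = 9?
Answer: 2211066/35 ≈ 63173.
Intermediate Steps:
x(X) = -1/70
B(k) = 4 + k
q(K) = 162 + 18*K (q(K) = (36*(K + 9))/2 = (36*(9 + K))/2 = (324 + 36*K)/2 = 162 + 18*K)
u(y) = 3*y
(u(45) + x(70))*(B(14) + q(16)) = (3*45 - 1/70)*((4 + 14) + (162 + 18*16)) = (135 - 1/70)*(18 + (162 + 288)) = 9449*(18 + 450)/70 = (9449/70)*468 = 2211066/35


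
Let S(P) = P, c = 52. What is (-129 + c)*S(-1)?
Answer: 77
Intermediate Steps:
(-129 + c)*S(-1) = (-129 + 52)*(-1) = -77*(-1) = 77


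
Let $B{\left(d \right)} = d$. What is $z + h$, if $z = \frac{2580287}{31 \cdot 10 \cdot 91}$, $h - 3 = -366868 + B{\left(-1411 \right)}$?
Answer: $- \frac{10386485673}{28210} \approx -3.6818 \cdot 10^{5}$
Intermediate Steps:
$h = -368276$ ($h = 3 - 368279 = -368276$)
$z = \frac{2580287}{28210}$ ($z = \frac{2580287}{310 \cdot 91} = \frac{2580287}{28210} \approx 91.467$)
$z + h = \frac{2580287}{28210} - 368276 = - \frac{10386485673}{28210}$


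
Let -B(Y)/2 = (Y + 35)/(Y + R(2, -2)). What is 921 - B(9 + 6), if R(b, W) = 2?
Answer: 15757/17 ≈ 926.88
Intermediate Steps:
B(Y) = -2*(35 + Y)/(2 + Y) (B(Y) = -2*(Y + 35)/(Y + 2) = -2*(35 + Y)/(2 + Y))
921 - B(9 + 6) = 921 - 2*(-35 - (9 + 6))/(2 + (9 + 6)) = 921 - 2*(-35 - 1*15)/(2 + 15) = 921 - 2*(-35 - 15)/17 = 921 - 2*(-50)/17 = 921 - 1*(-100/17) = 921 + 100/17 = 15757/17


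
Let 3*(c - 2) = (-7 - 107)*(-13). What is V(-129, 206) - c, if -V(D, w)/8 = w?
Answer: -2144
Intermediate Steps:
c = 496 (c = 2 + ((-7 - 107)*(-13))/3 = 2 + (-114*(-13))/3 = 2 + (⅓)*1482 = 2 + 494 = 496)
V(D, w) = -8*w
V(-129, 206) - c = -8*206 - 1*496 = -1648 - 496 = -2144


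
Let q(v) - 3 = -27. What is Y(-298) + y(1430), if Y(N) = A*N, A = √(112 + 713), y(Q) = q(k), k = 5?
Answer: -24 - 1490*√33 ≈ -8583.4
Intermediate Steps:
q(v) = -24 (q(v) = 3 - 27 = -24)
y(Q) = -24
A = 5*√33 (A = √825 = 5*√33 ≈ 28.723)
Y(N) = 5*N*√33 (Y(N) = (5*√33)*N = 5*N*√33)
Y(-298) + y(1430) = 5*(-298)*√33 - 24 = -1490*√33 - 24 = -24 - 1490*√33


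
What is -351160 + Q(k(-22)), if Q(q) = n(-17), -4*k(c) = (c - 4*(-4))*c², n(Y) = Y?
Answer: -351177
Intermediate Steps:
k(c) = -c²*(16 + c)/4 (k(c) = -(c - 4*(-4))*c²/4 = -(c + 16)*c²/4 = -(16 + c)*c²/4 = -c²*(16 + c)/4)
Q(q) = -17
-351160 + Q(k(-22)) = -351160 - 17 = -351177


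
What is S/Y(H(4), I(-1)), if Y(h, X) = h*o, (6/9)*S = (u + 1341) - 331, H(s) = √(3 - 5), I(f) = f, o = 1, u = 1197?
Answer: -6621*I*√2/4 ≈ -2340.9*I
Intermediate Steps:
H(s) = I*√2 (H(s) = √(-2) = I*√2)
S = 6621/2 (S = 3*((1197 + 1341) - 331)/2 = 3*(2538 - 331)/2 = (3/2)*2207 = 6621/2 ≈ 3310.5)
Y(h, X) = h (Y(h, X) = h*1 = h)
S/Y(H(4), I(-1)) = 6621/(2*((I*√2))) = 6621*(-I*√2/2)/2 = -6621*I*√2/4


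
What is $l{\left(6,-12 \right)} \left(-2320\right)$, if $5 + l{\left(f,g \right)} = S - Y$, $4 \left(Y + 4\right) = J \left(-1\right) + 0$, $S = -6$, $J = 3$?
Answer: $14500$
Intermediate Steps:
$Y = - \frac{19}{4}$ ($Y = -4 + \frac{3 \left(-1\right) + 0}{4} = -4 + \frac{-3 + 0}{4} = -4 + \frac{1}{4} \left(-3\right) = -4 - \frac{3}{4} = - \frac{19}{4} \approx -4.75$)
$l{\left(f,g \right)} = - \frac{25}{4}$ ($l{\left(f,g \right)} = -5 - \frac{5}{4} = - \frac{25}{4}$)
$l{\left(6,-12 \right)} \left(-2320\right) = \left(- \frac{25}{4}\right) \left(-2320\right) = 14500$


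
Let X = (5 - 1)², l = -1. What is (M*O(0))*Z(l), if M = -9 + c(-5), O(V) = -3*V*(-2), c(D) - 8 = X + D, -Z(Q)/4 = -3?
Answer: 0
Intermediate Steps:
X = 16 (X = 4² = 16)
Z(Q) = 12 (Z(Q) = -4*(-3) = 12)
c(D) = 24 + D (c(D) = 8 + (16 + D) = 24 + D)
O(V) = 6*V
M = 10 (M = -9 + (24 - 5) = -9 + 19 = 10)
(M*O(0))*Z(l) = (10*(6*0))*12 = (10*0)*12 = 0*12 = 0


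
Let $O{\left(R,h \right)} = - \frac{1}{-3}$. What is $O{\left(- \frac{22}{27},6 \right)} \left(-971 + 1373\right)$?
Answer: $134$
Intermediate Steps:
$O{\left(R,h \right)} = \frac{1}{3}$ ($O{\left(R,h \right)} = \left(-1\right) \left(- \frac{1}{3}\right) = \frac{1}{3}$)
$O{\left(- \frac{22}{27},6 \right)} \left(-971 + 1373\right) = \frac{-971 + 1373}{3} = \frac{1}{3} \cdot 402 = 134$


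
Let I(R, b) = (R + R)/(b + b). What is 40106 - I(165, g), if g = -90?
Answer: 240647/6 ≈ 40108.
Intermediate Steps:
I(R, b) = R/b (I(R, b) = (2*R)/((2*b)) = (2*R)*(1/(2*b)) = R/b)
40106 - I(165, g) = 40106 - 165/(-90) = 40106 - 165*(-1)/90 = 40106 - 1*(-11/6) = 40106 + 11/6 = 240647/6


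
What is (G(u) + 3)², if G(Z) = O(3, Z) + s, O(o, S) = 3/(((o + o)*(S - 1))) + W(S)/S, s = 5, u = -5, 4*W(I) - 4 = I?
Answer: 57121/900 ≈ 63.468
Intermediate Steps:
W(I) = 1 + I/4
O(o, S) = (1 + S/4)/S + 3/(2*o*(-1 + S)) (O(o, S) = 3/(((o + o)*(S - 1))) + (1 + S/4)/S = 3/(((2*o)*(-1 + S))) + (1 + S/4)/S = 3/((2*o*(-1 + S))) + (1 + S/4)/S = 3*(1/(2*o*(-1 + S))) + (1 + S/4)/S = 3/(2*o*(-1 + S)) + (1 + S/4)/S = (1 + S/4)/S + 3/(2*o*(-1 + S)))
G(Z) = 5 + (-12 + 3*Z + 3*Z*(4 + Z))/(12*Z*(-1 + Z)) (G(Z) = (¼)*(6*Z - 1*3*(4 + Z) + Z*3*(4 + Z))/(Z*3*(-1 + Z)) + 5 = (¼)*(⅓)*(6*Z + (-12 - 3*Z) + 3*Z*(4 + Z))/(Z*(-1 + Z)) + 5 = (¼)*(⅓)*(-12 + 3*Z + 3*Z*(4 + Z))/(Z*(-1 + Z)) + 5 = (-12 + 3*Z + 3*Z*(4 + Z))/(12*Z*(-1 + Z)) + 5 = 5 + (-12 + 3*Z + 3*Z*(4 + Z))/(12*Z*(-1 + Z)))
(G(u) + 3)² = ((¼)*(-4 - 15*(-5) + 21*(-5)²)/(-5*(-1 - 5)) + 3)² = ((¼)*(-⅕)*(-4 + 75 + 21*25)/(-6) + 3)² = ((¼)*(-⅕)*(-⅙)*(-4 + 75 + 525) + 3)² = ((¼)*(-⅕)*(-⅙)*596 + 3)² = (149/30 + 3)² = (239/30)² = 57121/900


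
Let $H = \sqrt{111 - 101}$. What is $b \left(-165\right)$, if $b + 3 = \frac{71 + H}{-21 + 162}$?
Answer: $\frac{19360}{47} - \frac{55 \sqrt{10}}{47} \approx 408.21$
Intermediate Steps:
$H = \sqrt{10} \approx 3.1623$
$b = - \frac{352}{141} + \frac{\sqrt{10}}{141}$ ($b = -3 + \frac{71 + \sqrt{10}}{-21 + 162} = -3 + \frac{71 + \sqrt{10}}{141} = -3 + \left(71 + \sqrt{10}\right) \frac{1}{141} = -3 + \left(\frac{71}{141} + \frac{\sqrt{10}}{141}\right) = - \frac{352}{141} + \frac{\sqrt{10}}{141} \approx -2.474$)
$b \left(-165\right) = \left(- \frac{352}{141} + \frac{\sqrt{10}}{141}\right) \left(-165\right) = \frac{19360}{47} - \frac{55 \sqrt{10}}{47}$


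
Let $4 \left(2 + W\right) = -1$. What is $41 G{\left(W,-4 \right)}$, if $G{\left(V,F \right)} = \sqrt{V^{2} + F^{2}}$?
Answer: $\frac{41 \sqrt{337}}{4} \approx 188.17$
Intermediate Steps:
$W = - \frac{9}{4}$ ($W = -2 + \frac{1}{4} \left(-1\right) = -2 - \frac{1}{4} = - \frac{9}{4} \approx -2.25$)
$G{\left(V,F \right)} = \sqrt{F^{2} + V^{2}}$
$41 G{\left(W,-4 \right)} = 41 \sqrt{\left(-4\right)^{2} + \left(- \frac{9}{4}\right)^{2}} = 41 \sqrt{16 + \frac{81}{16}} = 41 \sqrt{\frac{337}{16}} = 41 \frac{\sqrt{337}}{4} = \frac{41 \sqrt{337}}{4}$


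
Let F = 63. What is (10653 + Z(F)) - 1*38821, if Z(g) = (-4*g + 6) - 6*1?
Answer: -28420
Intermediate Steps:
Z(g) = -4*g (Z(g) = (6 - 4*g) - 6 = -4*g)
(10653 + Z(F)) - 1*38821 = (10653 - 4*63) - 1*38821 = (10653 - 252) - 38821 = 10401 - 38821 = -28420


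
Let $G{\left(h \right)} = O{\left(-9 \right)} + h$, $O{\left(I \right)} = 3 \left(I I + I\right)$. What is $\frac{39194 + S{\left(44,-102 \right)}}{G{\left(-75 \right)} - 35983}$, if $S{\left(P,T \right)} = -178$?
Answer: $- \frac{19508}{17921} \approx -1.0886$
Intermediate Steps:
$O{\left(I \right)} = 3 I + 3 I^{2}$ ($O{\left(I \right)} = 3 \left(I^{2} + I\right) = 3 \left(I + I^{2}\right) = 3 I + 3 I^{2}$)
$G{\left(h \right)} = 216 + h$ ($G{\left(h \right)} = 3 \left(-9\right) \left(1 - 9\right) + h = 3 \left(-9\right) \left(-8\right) + h = 216 + h$)
$\frac{39194 + S{\left(44,-102 \right)}}{G{\left(-75 \right)} - 35983} = \frac{39194 - 178}{\left(216 - 75\right) - 35983} = \frac{39016}{141 - 35983} = \frac{39016}{-35842} = 39016 \left(- \frac{1}{35842}\right) = - \frac{19508}{17921}$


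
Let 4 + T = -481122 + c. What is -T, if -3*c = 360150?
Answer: 601176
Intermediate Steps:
c = -120050 (c = -1/3*360150 = -120050)
T = -601176 (T = -4 + (-481122 - 120050) = -4 - 601172 = -601176)
-T = -1*(-601176) = 601176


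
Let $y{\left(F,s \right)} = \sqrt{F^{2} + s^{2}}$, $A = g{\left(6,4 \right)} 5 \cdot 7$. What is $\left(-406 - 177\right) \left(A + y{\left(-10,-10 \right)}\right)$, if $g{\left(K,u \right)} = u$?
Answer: $-81620 - 5830 \sqrt{2} \approx -89865.0$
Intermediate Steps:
$A = 140$ ($A = 4 \cdot 5 \cdot 7 = 20 \cdot 7 = 140$)
$\left(-406 - 177\right) \left(A + y{\left(-10,-10 \right)}\right) = \left(-406 - 177\right) \left(140 + \sqrt{\left(-10\right)^{2} + \left(-10\right)^{2}}\right) = - 583 \left(140 + \sqrt{100 + 100}\right) = - 583 \left(140 + \sqrt{200}\right) = - 583 \left(140 + 10 \sqrt{2}\right) = -81620 - 5830 \sqrt{2}$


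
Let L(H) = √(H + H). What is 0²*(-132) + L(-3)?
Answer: I*√6 ≈ 2.4495*I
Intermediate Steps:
L(H) = √2*√H (L(H) = √(2*H) = √2*√H)
0²*(-132) + L(-3) = 0²*(-132) + √2*√(-3) = 0*(-132) + √2*(I*√3) = 0 + I*√6 = I*√6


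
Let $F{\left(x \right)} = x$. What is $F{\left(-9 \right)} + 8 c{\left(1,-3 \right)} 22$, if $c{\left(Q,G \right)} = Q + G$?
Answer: $-361$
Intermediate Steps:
$c{\left(Q,G \right)} = G + Q$
$F{\left(-9 \right)} + 8 c{\left(1,-3 \right)} 22 = -9 + 8 \left(-3 + 1\right) 22 = -9 + 8 \left(-2\right) 22 = -9 - 352 = -361$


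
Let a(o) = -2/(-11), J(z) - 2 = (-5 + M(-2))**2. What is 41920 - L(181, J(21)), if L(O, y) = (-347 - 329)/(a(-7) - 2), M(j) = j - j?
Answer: 207741/5 ≈ 41548.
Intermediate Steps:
M(j) = 0
J(z) = 27 (J(z) = 2 + (-5 + 0)**2 = 2 + (-5)**2 = 2 + 25 = 27)
a(o) = 2/11 (a(o) = -2*(-1/11) = 2/11)
L(O, y) = 1859/5 (L(O, y) = (-347 - 329)/(2/11 - 2) = -676/(-20/11) = -676*(-11/20) = 1859/5)
41920 - L(181, J(21)) = 41920 - 1*1859/5 = 41920 - 1859/5 = 207741/5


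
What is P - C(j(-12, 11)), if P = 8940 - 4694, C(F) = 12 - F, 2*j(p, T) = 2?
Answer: 4235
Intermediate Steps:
j(p, T) = 1 (j(p, T) = (½)*2 = 1)
P = 4246
P - C(j(-12, 11)) = 4246 - (12 - 1*1) = 4246 - (12 - 1) = 4246 - 1*11 = 4246 - 11 = 4235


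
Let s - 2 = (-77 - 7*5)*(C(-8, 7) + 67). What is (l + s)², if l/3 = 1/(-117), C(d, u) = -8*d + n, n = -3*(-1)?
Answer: 342500005225/1521 ≈ 2.2518e+8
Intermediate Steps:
n = 3
C(d, u) = 3 - 8*d (C(d, u) = -8*d + 3 = 3 - 8*d)
l = -1/39 (l = 3/(-117) = 3*(-1/117) = -1/39 ≈ -0.025641)
s = -15006 (s = 2 + (-77 - 7*5)*((3 - 8*(-8)) + 67) = 2 + (-77 - 35)*((3 + 64) + 67) = 2 - 112*(67 + 67) = 2 - 112*134 = 2 - 15008 = -15006)
(l + s)² = (-1/39 - 15006)² = (-585235/39)² = 342500005225/1521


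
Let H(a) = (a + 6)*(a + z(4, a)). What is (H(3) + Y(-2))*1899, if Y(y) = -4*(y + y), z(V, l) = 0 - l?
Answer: 30384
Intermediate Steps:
z(V, l) = -l
Y(y) = -8*y
H(a) = 0 (H(a) = (a + 6)*(a - a) = (6 + a)*0 = 0)
(H(3) + Y(-2))*1899 = (0 - 8*(-2))*1899 = (0 + 16)*1899 = 16*1899 = 30384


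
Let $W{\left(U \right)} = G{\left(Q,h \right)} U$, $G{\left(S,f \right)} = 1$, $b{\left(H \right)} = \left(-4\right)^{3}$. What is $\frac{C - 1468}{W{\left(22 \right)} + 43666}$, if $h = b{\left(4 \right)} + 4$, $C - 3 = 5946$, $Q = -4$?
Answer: $\frac{4481}{43688} \approx 0.10257$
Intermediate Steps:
$b{\left(H \right)} = -64$
$C = 5949$ ($C = 3 + 5946 = 5949$)
$h = -60$ ($h = -64 + 4 = -60$)
$W{\left(U \right)} = U$ ($W{\left(U \right)} = 1 U = U$)
$\frac{C - 1468}{W{\left(22 \right)} + 43666} = \frac{5949 - 1468}{22 + 43666} = \frac{4481}{43688}$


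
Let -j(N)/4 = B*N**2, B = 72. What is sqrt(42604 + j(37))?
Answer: 2*I*sqrt(87917) ≈ 593.02*I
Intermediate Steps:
j(N) = -288*N**2
sqrt(42604 + j(37)) = sqrt(42604 - 288*37**2) = sqrt(42604 - 288*1369) = sqrt(42604 - 394272) = sqrt(-351668) = 2*I*sqrt(87917)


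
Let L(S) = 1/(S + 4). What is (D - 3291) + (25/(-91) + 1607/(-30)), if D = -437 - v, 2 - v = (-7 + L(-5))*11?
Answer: -10570127/2730 ≈ -3871.8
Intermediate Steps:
L(S) = 1/(4 + S)
v = 90 (v = 2 - (-7 + 1/(4 - 5))*11 = 2 - (-7 + 1/(-1))*11 = 2 - (-7 - 1)*11 = 2 - (-8)*11 = 2 - 1*(-88) = 2 + 88 = 90)
D = -527 (D = -437 - 1*90 = -437 - 90 = -527)
(D - 3291) + (25/(-91) + 1607/(-30)) = (-527 - 3291) + (25/(-91) + 1607/(-30)) = -3818 + (25*(-1/91) + 1607*(-1/30)) = -3818 + (-25/91 - 1607/30) = -3818 - 146987/2730 = -10570127/2730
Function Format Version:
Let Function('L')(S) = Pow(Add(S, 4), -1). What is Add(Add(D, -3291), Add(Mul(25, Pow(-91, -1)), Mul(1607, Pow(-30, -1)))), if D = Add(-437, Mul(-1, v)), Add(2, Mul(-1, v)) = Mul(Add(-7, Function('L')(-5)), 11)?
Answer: Rational(-10570127, 2730) ≈ -3871.8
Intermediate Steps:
Function('L')(S) = Pow(Add(4, S), -1)
v = 90 (v = Add(2, Mul(-1, Mul(Add(-7, Pow(Add(4, -5), -1)), 11))) = Add(2, Mul(-1, Mul(Add(-7, Pow(-1, -1)), 11))) = Add(2, Mul(-1, Mul(Add(-7, -1), 11))) = Add(2, Mul(-1, Mul(-8, 11))) = Add(2, Mul(-1, -88)) = Add(2, 88) = 90)
D = -527 (D = Add(-437, Mul(-1, 90)) = Add(-437, -90) = -527)
Add(Add(D, -3291), Add(Mul(25, Pow(-91, -1)), Mul(1607, Pow(-30, -1)))) = Add(Add(-527, -3291), Add(Mul(25, Pow(-91, -1)), Mul(1607, Pow(-30, -1)))) = Add(-3818, Add(Mul(25, Rational(-1, 91)), Mul(1607, Rational(-1, 30)))) = Add(-3818, Add(Rational(-25, 91), Rational(-1607, 30))) = Add(-3818, Rational(-146987, 2730)) = Rational(-10570127, 2730)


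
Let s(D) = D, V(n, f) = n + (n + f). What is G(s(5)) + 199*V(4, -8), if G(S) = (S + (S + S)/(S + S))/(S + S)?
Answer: 3/5 ≈ 0.60000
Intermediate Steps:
V(n, f) = f + 2*n (V(n, f) = n + (f + n) = f + 2*n)
G(S) = (1 + S)/(2*S) (G(S) = (S + (2*S)/((2*S)))/((2*S)) = (S + (2*S)*(1/(2*S)))*(1/(2*S)) = (S + 1)*(1/(2*S)) = (1 + S)*(1/(2*S)) = (1 + S)/(2*S))
G(s(5)) + 199*V(4, -8) = (1/2)*(1 + 5)/5 + 199*(-8 + 2*4) = (1/2)*(1/5)*6 + 199*(-8 + 8) = 3/5 + 199*0 = 3/5 + 0 = 3/5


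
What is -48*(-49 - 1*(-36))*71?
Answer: 44304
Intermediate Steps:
-48*(-49 - 1*(-36))*71 = -48*(-49 + 36)*71 = -48*(-13)*71 = 624*71 = 44304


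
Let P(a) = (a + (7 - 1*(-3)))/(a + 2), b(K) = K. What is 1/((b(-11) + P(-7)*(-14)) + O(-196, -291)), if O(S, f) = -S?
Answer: 5/967 ≈ 0.0051706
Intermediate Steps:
P(a) = (10 + a)/(2 + a) (P(a) = (a + (7 + 3))/(2 + a) = (a + 10)/(2 + a) = (10 + a)/(2 + a))
1/((b(-11) + P(-7)*(-14)) + O(-196, -291)) = 1/((-11 + ((10 - 7)/(2 - 7))*(-14)) - 1*(-196)) = 1/((-11 + (3/(-5))*(-14)) + 196) = 1/((-11 - 1/5*3*(-14)) + 196) = 1/((-11 - 3/5*(-14)) + 196) = 1/((-11 + 42/5) + 196) = 1/(-13/5 + 196) = 1/(967/5) = 5/967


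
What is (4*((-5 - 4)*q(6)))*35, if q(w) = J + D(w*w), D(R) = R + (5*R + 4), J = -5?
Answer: -270900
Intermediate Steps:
D(R) = 4 + 6*R (D(R) = R + (4 + 5*R) = 4 + 6*R)
q(w) = -1 + 6*w² (q(w) = -5 + (4 + 6*(w*w)) = -5 + (4 + 6*w²) = -1 + 6*w²)
(4*((-5 - 4)*q(6)))*35 = (4*((-5 - 4)*(-1 + 6*6²)))*35 = (4*(-9*(-1 + 6*36)))*35 = (4*(-9*(-1 + 216)))*35 = (4*(-9*215))*35 = (4*(-1935))*35 = -7740*35 = -270900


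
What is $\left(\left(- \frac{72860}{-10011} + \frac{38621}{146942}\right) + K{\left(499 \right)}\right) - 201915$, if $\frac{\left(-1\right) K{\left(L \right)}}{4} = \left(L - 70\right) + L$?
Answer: $- \frac{302473701180023}{1471036362} \approx -2.0562 \cdot 10^{5}$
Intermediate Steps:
$K{\left(L \right)} = 280 - 8 L$ ($K{\left(L \right)} = - 4 \left(\left(L - 70\right) + L\right) = - 4 \left(\left(-70 + L\right) + L\right) = - 4 \left(-70 + 2 L\right) = 280 - 8 L$)
$\left(\left(- \frac{72860}{-10011} + \frac{38621}{146942}\right) + K{\left(499 \right)}\right) - 201915 = \left(\left(- \frac{72860}{-10011} + \frac{38621}{146942}\right) + \left(280 - 3992\right)\right) - 201915 = \left(\left(\left(-72860\right) \left(- \frac{1}{10011}\right) + 38621 \cdot \frac{1}{146942}\right) + \left(280 - 3992\right)\right) - 201915 = \left(\left(\frac{72860}{10011} + \frac{38621}{146942}\right) - 3712\right) - 201915 = \left(\frac{11092828951}{1471036362} - 3712\right) - 201915 = - \frac{5449394146793}{1471036362} - 201915 = - \frac{302473701180023}{1471036362}$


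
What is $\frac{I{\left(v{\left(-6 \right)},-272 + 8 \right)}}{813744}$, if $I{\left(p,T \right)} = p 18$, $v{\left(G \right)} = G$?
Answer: $- \frac{3}{22604} \approx -0.00013272$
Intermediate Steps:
$I{\left(p,T \right)} = 18 p$
$\frac{I{\left(v{\left(-6 \right)},-272 + 8 \right)}}{813744} = \frac{18 \left(-6\right)}{813744} = \left(-108\right) \frac{1}{813744} = - \frac{3}{22604}$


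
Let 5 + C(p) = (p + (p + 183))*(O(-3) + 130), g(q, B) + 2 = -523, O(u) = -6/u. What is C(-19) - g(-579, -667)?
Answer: 19660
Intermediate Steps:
g(q, B) = -525 (g(q, B) = -2 - 523 = -525)
C(p) = 24151 + 264*p (C(p) = -5 + (p + (p + 183))*(-6/(-3) + 130) = -5 + (p + (183 + p))*(-6*(-⅓) + 130) = -5 + (183 + 2*p)*(2 + 130) = -5 + (183 + 2*p)*132 = -5 + (24156 + 264*p) = 24151 + 264*p)
C(-19) - g(-579, -667) = (24151 + 264*(-19)) - 1*(-525) = (24151 - 5016) + 525 = 19135 + 525 = 19660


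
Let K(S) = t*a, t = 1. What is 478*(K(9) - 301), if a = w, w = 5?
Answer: -141488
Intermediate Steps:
a = 5
K(S) = 5 (K(S) = 1*5 = 5)
478*(K(9) - 301) = 478*(5 - 301) = 478*(-296) = -141488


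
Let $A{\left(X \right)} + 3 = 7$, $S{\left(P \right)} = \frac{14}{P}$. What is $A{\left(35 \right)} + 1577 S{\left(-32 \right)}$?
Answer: $- \frac{10975}{16} \approx -685.94$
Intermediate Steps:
$A{\left(X \right)} = 4$ ($A{\left(X \right)} = -3 + 7 = 4$)
$A{\left(35 \right)} + 1577 S{\left(-32 \right)} = 4 + 1577 \frac{14}{-32} = 4 + 1577 \cdot 14 \left(- \frac{1}{32}\right) = 4 + 1577 \left(- \frac{7}{16}\right) = 4 - \frac{11039}{16} = - \frac{10975}{16}$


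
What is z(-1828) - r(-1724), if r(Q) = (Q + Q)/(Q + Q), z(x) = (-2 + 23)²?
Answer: 440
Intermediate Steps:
z(x) = 441 (z(x) = 21² = 441)
r(Q) = 1 (r(Q) = (2*Q)/((2*Q)) = (2*Q)*(1/(2*Q)) = 1)
z(-1828) - r(-1724) = 441 - 1*1 = 441 - 1 = 440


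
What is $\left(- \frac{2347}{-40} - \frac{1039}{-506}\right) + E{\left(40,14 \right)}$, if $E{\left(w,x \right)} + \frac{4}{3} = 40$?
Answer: $\frac{3017633}{30360} \approx 99.395$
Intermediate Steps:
$E{\left(w,x \right)} = \frac{116}{3}$ ($E{\left(w,x \right)} = - \frac{4}{3} + 40 = \frac{116}{3}$)
$\left(- \frac{2347}{-40} - \frac{1039}{-506}\right) + E{\left(40,14 \right)} = \left(- \frac{2347}{-40} - \frac{1039}{-506}\right) + \frac{116}{3} = \left(\left(-2347\right) \left(- \frac{1}{40}\right) - - \frac{1039}{506}\right) + \frac{116}{3} = \left(\frac{2347}{40} + \frac{1039}{506}\right) + \frac{116}{3} = \frac{614571}{10120} + \frac{116}{3} = \frac{3017633}{30360}$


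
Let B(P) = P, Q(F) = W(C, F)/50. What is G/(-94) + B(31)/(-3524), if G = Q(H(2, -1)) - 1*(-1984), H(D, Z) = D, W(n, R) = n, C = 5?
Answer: -8743603/414070 ≈ -21.116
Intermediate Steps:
Q(F) = ⅒ (Q(F) = 5/50 = 5*(1/50) = ⅒)
G = 19841/10 (G = ⅒ - 1*(-1984) = ⅒ + 1984 = 19841/10 ≈ 1984.1)
G/(-94) + B(31)/(-3524) = (19841/10)/(-94) + 31/(-3524) = (19841/10)*(-1/94) + 31*(-1/3524) = -19841/940 - 31/3524 = -8743603/414070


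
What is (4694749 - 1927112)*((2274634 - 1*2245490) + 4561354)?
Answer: 12704832113226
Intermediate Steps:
(4694749 - 1927112)*((2274634 - 1*2245490) + 4561354) = 2767637*((2274634 - 2245490) + 4561354) = 2767637*(29144 + 4561354) = 2767637*4590498 = 12704832113226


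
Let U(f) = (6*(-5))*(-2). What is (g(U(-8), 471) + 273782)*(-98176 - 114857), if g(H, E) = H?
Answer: -58337382786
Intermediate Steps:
U(f) = 60 (U(f) = -30*(-2) = 60)
(g(U(-8), 471) + 273782)*(-98176 - 114857) = (60 + 273782)*(-98176 - 114857) = 273842*(-213033) = -58337382786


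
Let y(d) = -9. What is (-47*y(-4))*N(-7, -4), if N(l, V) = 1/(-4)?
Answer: -423/4 ≈ -105.75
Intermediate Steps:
N(l, V) = -¼
(-47*y(-4))*N(-7, -4) = -47*(-9)*(-¼) = 423*(-¼) = -423/4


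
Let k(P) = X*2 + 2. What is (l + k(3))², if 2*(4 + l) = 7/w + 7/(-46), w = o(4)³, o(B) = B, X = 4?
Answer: 309795201/8667136 ≈ 35.744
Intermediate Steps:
w = 64 (w = 4³ = 64)
k(P) = 10 (k(P) = 4*2 + 2 = 8 + 2 = 10)
l = -11839/2944 (l = -4 + (7/64 + 7/(-46))/2 = -4 + (7*(1/64) + 7*(-1/46))/2 = -4 + (7/64 - 7/46)/2 = -4 + (½)*(-63/1472) = -4 - 63/2944 = -11839/2944 ≈ -4.0214)
(l + k(3))² = (-11839/2944 + 10)² = (17601/2944)² = 309795201/8667136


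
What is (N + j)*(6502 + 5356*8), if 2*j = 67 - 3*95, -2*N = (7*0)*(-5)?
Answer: -5379150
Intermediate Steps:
N = 0 (N = -7*0*(-5)/2 = -0*(-5) = -½*0 = 0)
j = -109 (j = (67 - 3*95)/2 = (67 - 285)/2 = (½)*(-218) = -109)
(N + j)*(6502 + 5356*8) = (0 - 109)*(6502 + 5356*8) = -109*(6502 + 42848) = -109*49350 = -5379150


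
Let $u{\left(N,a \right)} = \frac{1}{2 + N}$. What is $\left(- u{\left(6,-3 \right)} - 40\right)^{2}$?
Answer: $\frac{103041}{64} \approx 1610.0$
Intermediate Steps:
$\left(- u{\left(6,-3 \right)} - 40\right)^{2} = \left(- \frac{1}{2 + 6} - 40\right)^{2} = \left(- \frac{1}{8} - 40\right)^{2} = \left(- \frac{321}{8}\right)^{2} = \frac{103041}{64}$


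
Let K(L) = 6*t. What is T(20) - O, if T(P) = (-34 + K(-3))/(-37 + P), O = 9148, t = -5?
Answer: -155452/17 ≈ -9144.2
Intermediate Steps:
K(L) = -30 (K(L) = 6*(-5) = -30)
T(P) = -64/(-37 + P) (T(P) = (-34 - 30)/(-37 + P) = -64/(-37 + P))
T(20) - O = -64/(-37 + 20) - 1*9148 = -64/(-17) - 9148 = -64*(-1/17) - 9148 = 64/17 - 9148 = -155452/17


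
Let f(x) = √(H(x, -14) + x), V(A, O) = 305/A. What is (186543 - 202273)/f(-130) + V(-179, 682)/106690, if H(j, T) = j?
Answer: -61/3819502 + 121*I*√65 ≈ -1.5971e-5 + 975.53*I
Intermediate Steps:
f(x) = √2*√x (f(x) = √(x + x) = √(2*x) = √2*√x)
(186543 - 202273)/f(-130) + V(-179, 682)/106690 = (186543 - 202273)/((√2*√(-130))) + (305/(-179))/106690 = -15730*(-I*√65/130) + (305*(-1/179))*(1/106690) = -15730*(-I*√65/130) - 305/179*1/106690 = -(-121)*I*√65 - 61/3819502 = 121*I*√65 - 61/3819502 = -61/3819502 + 121*I*√65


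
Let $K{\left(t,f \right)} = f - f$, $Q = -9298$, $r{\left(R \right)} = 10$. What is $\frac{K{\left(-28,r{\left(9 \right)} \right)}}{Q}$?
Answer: $0$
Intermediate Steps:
$K{\left(t,f \right)} = 0$
$\frac{K{\left(-28,r{\left(9 \right)} \right)}}{Q} = \frac{0}{-9298} = 0 \left(- \frac{1}{9298}\right) = 0$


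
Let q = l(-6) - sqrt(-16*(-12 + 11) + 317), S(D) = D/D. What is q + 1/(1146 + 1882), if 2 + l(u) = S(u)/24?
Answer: -35573/18168 - 3*sqrt(37) ≈ -20.206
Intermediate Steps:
S(D) = 1
l(u) = -47/24 (l(u) = -2 + 1/24 = -47/24)
q = -47/24 - 3*sqrt(37) (q = -47/24 - sqrt(-16*(-12 + 11) + 317) = -47/24 - sqrt(-16*(-1) + 317) = -47/24 - sqrt(16 + 317) = -47/24 - sqrt(333) = -47/24 - 3*sqrt(37) ≈ -20.207)
q + 1/(1146 + 1882) = (-47/24 - 3*sqrt(37)) + 1/(1146 + 1882) = (-47/24 - 3*sqrt(37)) + 1/3028 = -35573/18168 - 3*sqrt(37)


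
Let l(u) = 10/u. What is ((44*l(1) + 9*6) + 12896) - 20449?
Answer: -7059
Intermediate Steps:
((44*l(1) + 9*6) + 12896) - 20449 = ((44*(10/1) + 9*6) + 12896) - 20449 = ((44*(10*1) + 54) + 12896) - 20449 = ((44*10 + 54) + 12896) - 20449 = ((440 + 54) + 12896) - 20449 = (494 + 12896) - 20449 = 13390 - 20449 = -7059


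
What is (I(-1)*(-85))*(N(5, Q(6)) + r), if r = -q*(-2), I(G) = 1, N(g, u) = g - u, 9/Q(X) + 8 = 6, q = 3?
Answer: -2635/2 ≈ -1317.5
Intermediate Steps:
Q(X) = -9/2 (Q(X) = 9/(-8 + 6) = 9/(-2) = 9*(-½) = -9/2)
r = 6 (r = -1*3*(-2) = -3*(-2) = 6)
(I(-1)*(-85))*(N(5, Q(6)) + r) = (1*(-85))*((5 - 1*(-9/2)) + 6) = -85*((5 + 9/2) + 6) = -85*(19/2 + 6) = -85*31/2 = -2635/2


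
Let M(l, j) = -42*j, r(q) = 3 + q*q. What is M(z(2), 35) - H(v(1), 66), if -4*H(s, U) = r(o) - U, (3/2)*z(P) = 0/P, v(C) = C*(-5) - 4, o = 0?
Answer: -5943/4 ≈ -1485.8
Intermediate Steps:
r(q) = 3 + q**2
v(C) = -4 - 5*C (v(C) = -5*C - 4 = -4 - 5*C)
z(P) = 0 (z(P) = 2*(0/P)/3 = (2/3)*0 = 0)
H(s, U) = -3/4 + U/4 (H(s, U) = -((3 + 0**2) - U)/4 = -((3 + 0) - U)/4 = -(3 - U)/4 = -3/4 + U/4)
M(z(2), 35) - H(v(1), 66) = -42*35 - (-3/4 + (1/4)*66) = -1470 - (-3/4 + 33/2) = -1470 - 1*63/4 = -1470 - 63/4 = -5943/4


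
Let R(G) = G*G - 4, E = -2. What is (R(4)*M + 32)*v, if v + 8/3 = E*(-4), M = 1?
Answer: 704/3 ≈ 234.67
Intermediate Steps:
R(G) = -4 + G² (R(G) = G² - 4 = -4 + G²)
v = 16/3 (v = -8/3 - 2*(-4) = -8/3 + 8 = 16/3 ≈ 5.3333)
(R(4)*M + 32)*v = ((-4 + 4²)*1 + 32)*(16/3) = ((-4 + 16)*1 + 32)*(16/3) = (12*1 + 32)*(16/3) = (12 + 32)*(16/3) = 44*(16/3) = 704/3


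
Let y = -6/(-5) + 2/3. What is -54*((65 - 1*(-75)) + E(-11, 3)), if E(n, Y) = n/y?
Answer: -101385/14 ≈ -7241.8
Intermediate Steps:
y = 28/15 (y = -6*(-⅕) + 2*(⅓) = 6/5 + ⅔ = 28/15 ≈ 1.8667)
E(n, Y) = 15*n/28 (E(n, Y) = n/(28/15) = n*(15/28) = 15*n/28)
-54*((65 - 1*(-75)) + E(-11, 3)) = -54*((65 - 1*(-75)) + (15/28)*(-11)) = -54*((65 + 75) - 165/28) = -54*(140 - 165/28) = -54*3755/28 = -101385/14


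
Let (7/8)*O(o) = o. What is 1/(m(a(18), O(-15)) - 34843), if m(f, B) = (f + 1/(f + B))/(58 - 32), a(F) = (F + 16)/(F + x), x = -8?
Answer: -31265/1089362394 ≈ -2.8700e-5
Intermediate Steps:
O(o) = 8*o/7
a(F) = (16 + F)/(-8 + F) (a(F) = (F + 16)/(F - 8) = (16 + F)/(-8 + F))
m(f, B) = f/26 + 1/(26*(B + f)) (m(f, B) = (f + 1/(B + f))/26 = (f + 1/(B + f))*(1/26) = f/26 + 1/(26*(B + f)))
1/(m(a(18), O(-15)) - 34843) = 1/((1 + ((16 + 18)/(-8 + 18))² + ((8/7)*(-15))*((16 + 18)/(-8 + 18)))/(26*((8/7)*(-15) + (16 + 18)/(-8 + 18))) - 34843) = 1/((1 + (34/10)² - 120*34/(7*10))/(26*(-120/7 + 34/10)) - 34843) = 1/((1 + ((⅒)*34)² - 12*34/7)/(26*(-120/7 + (⅒)*34)) - 34843) = 1/((1 + (17/5)² - 120/7*17/5)/(26*(-120/7 + 17/5)) - 34843) = 1/((1 + 289/25 - 408/7)/(26*(-481/35)) - 34843) = 1/((1/26)*(-35/481)*(-8002/175) - 34843) = 1/(4001/31265 - 34843) = 1/(-1089362394/31265) = -31265/1089362394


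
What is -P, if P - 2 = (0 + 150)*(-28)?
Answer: 4198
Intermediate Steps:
P = -4198 (P = 2 + (0 + 150)*(-28) = 2 + 150*(-28) = 2 - 4200 = -4198)
-P = -1*(-4198) = 4198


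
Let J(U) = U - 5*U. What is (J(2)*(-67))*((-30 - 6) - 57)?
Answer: -49848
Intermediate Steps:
J(U) = -4*U
(J(2)*(-67))*((-30 - 6) - 57) = (-4*2*(-67))*((-30 - 6) - 57) = (-8*(-67))*(-36 - 57) = 536*(-93) = -49848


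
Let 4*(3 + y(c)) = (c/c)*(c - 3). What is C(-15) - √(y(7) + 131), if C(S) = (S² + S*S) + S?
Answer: 435 - √129 ≈ 423.64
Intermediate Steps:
y(c) = -15/4 + c/4 (y(c) = -3 + ((c/c)*(c - 3))/4 = -3 + (1*(-3 + c))/4 = -3 + (-3 + c)/4 = -3 + (-¾ + c/4) = -15/4 + c/4)
C(S) = S + 2*S² (C(S) = (S² + S²) + S = 2*S² + S = S + 2*S²)
C(-15) - √(y(7) + 131) = -15*(1 + 2*(-15)) - √((-15/4 + (¼)*7) + 131) = -15*(1 - 30) - √((-15/4 + 7/4) + 131) = -15*(-29) - √(-2 + 131) = 435 - √129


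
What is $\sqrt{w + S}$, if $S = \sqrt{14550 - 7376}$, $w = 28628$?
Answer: $\sqrt{28628 + \sqrt{7174}} \approx 169.45$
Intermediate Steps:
$S = \sqrt{7174} \approx 84.699$
$\sqrt{w + S} = \sqrt{28628 + \sqrt{7174}}$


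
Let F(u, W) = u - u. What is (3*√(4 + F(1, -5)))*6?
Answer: 36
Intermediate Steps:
F(u, W) = 0
(3*√(4 + F(1, -5)))*6 = (3*√(4 + 0))*6 = (3*√4)*6 = (3*2)*6 = 6*6 = 36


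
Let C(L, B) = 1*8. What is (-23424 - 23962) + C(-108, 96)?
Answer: -47378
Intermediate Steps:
C(L, B) = 8
(-23424 - 23962) + C(-108, 96) = (-23424 - 23962) + 8 = -47386 + 8 = -47378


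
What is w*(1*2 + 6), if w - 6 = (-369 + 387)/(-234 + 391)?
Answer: 7680/157 ≈ 48.917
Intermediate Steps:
w = 960/157 (w = 6 + (-369 + 387)/(-234 + 391) = 6 + 18/157 = 960/157 ≈ 6.1146)
w*(1*2 + 6) = 960*(1*2 + 6)/157 = 960*(2 + 6)/157 = (960/157)*8 = 7680/157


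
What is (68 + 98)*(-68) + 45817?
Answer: 34529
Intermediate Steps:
(68 + 98)*(-68) + 45817 = 166*(-68) + 45817 = -11288 + 45817 = 34529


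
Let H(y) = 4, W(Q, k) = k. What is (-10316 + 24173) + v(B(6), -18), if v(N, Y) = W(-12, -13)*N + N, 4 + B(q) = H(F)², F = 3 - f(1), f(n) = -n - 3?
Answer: 13713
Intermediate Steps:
f(n) = -3 - n
F = 7 (F = 3 - (-3 - 1*1) = 3 - (-3 - 1) = 3 - 1*(-4) = 3 + 4 = 7)
B(q) = 12 (B(q) = -4 + 4² = -4 + 16 = 12)
v(N, Y) = -12*N (v(N, Y) = -13*N + N = -12*N)
(-10316 + 24173) + v(B(6), -18) = (-10316 + 24173) - 12*12 = 13857 - 144 = 13713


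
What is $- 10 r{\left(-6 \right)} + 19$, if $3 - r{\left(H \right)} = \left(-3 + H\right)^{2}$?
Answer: $799$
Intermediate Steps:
$r{\left(H \right)} = 3 - \left(-3 + H\right)^{2}$
$- 10 r{\left(-6 \right)} + 19 = - 10 \left(3 - \left(-3 - 6\right)^{2}\right) + 19 = - 10 \left(3 - \left(-9\right)^{2}\right) + 19 = - 10 \left(3 - 81\right) + 19 = \left(-10\right) \left(-78\right) + 19 = 780 + 19 = 799$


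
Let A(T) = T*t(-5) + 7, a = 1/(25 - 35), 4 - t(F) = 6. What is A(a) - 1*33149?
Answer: -165709/5 ≈ -33142.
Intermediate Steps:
t(F) = -2 (t(F) = 4 - 1*6 = 4 - 6 = -2)
a = -⅒ (a = 1/(-10) = -⅒ ≈ -0.10000)
A(T) = 7 - 2*T (A(T) = T*(-2) + 7 = -2*T + 7 = 7 - 2*T)
A(a) - 1*33149 = (7 - 2*(-⅒)) - 1*33149 = (7 + ⅕) - 33149 = 36/5 - 33149 = -165709/5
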